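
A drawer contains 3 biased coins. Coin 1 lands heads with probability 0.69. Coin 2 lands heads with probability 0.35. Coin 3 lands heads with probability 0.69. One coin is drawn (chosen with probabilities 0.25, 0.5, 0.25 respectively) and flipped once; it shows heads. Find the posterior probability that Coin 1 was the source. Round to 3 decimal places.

Tabulate prior·likelihood by source: [1] prior 0.25, lik 0.69, product 0.1725; [2] prior 0.5, lik 0.35, product 0.1750; [3] prior 0.25, lik 0.69, product 0.1725.
Normalizing constant = 0.52000; the posterior for Coin 1 is its product over the sum, 0.1725/0.52000 = 0.332.

Posterior probability ≈ 0.332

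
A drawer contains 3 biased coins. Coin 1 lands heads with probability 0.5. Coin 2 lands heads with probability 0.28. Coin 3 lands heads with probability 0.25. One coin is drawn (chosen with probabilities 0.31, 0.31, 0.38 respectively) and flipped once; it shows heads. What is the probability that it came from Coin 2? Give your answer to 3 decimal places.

P(heads|C1) = 0.5; P(heads|C2) = 0.28; P(heads|C3) = 0.25.
Prior × likelihood for each source: 0.31·0.5=0.1550, 0.31·0.28=0.08680, 0.38·0.25=0.09500. Summing gives P(heads) = 0.33680.
P(Coin 2 | heads) = 0.08680 / 0.33680 = 0.258.

Posterior probability ≈ 0.258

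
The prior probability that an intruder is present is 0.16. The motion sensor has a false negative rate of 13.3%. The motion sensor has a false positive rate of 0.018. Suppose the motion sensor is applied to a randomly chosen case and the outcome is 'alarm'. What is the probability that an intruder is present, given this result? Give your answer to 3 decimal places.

P(H | E) ≈ 0.902

Let H be the event that an intruder is present. P(H) = 0.16, so P(¬H) = 0.84. With E the 'alarm' result, P(E|H) = 0.867 and P(E|¬H) = 0.018.
P(E) = 0.867·0.16 + 0.018·0.84 = 0.13872 + 0.015120 = 0.15384.
By Bayes' theorem, P(H|E) = 0.13872 / 0.15384 = 0.902.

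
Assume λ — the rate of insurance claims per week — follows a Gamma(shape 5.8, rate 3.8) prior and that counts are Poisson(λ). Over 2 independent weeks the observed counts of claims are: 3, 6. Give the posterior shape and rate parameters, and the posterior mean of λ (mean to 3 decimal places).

Posterior: Gamma(shape=14.8, rate=5.8); mean ≈ 2.552

The Poisson likelihood adds the total count to the shape and the number of exposure periods to the rate. Here ∑xᵢ = 9 and n = 2, so shape 5.8→14.8 and rate 3.8→5.8.
Posterior mean = shape/rate = 14.8/5.8 = 2.552.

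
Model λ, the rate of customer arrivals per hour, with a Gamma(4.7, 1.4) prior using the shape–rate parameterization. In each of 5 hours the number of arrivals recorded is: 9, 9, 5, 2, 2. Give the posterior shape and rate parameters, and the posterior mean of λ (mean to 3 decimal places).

Posterior: Gamma(shape=31.7, rate=6.4); mean ≈ 4.953

Total count ∑xᵢ = 27 over n = 5 hours.
Gamma is conjugate to the Poisson likelihood: posterior is Gamma(shape = 4.7+27 = 31.7, rate = 1.4+5 = 6.4).
E[λ | data] = 31.7/6.4 = 4.953.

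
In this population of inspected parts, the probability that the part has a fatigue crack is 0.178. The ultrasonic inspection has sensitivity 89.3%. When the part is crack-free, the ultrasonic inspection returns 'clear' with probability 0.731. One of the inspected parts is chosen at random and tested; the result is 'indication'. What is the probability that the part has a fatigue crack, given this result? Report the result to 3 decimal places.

Write H for 'the part has a fatigue crack'. Prior odds H:¬H = 0.178/0.822 = 0.21655. For the 'indication' outcome, the likelihood ratio is 0.893/0.269 = 3.3197.
Posterior odds = 0.21655 × 3.3197 = 0.71887, so P(H|E) = 0.71887/(1+0.71887) = 0.418.

P(H | E) ≈ 0.418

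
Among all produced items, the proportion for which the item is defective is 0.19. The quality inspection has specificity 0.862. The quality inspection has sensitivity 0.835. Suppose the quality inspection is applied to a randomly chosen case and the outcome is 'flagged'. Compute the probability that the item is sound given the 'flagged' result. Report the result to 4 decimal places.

Let H be the event that the item is defective. P(H) = 0.19, so P(¬H) = 0.81. With E the 'flagged' result, P(E|H) = 0.835 and P(E|¬H) = 0.138.
P(E) = 0.835·0.19 + 0.138·0.81 = 0.15865 + 0.11178 = 0.27043.
By Bayes' theorem, P(H|E) = 0.15865 / 0.27043 = 0.5867. Hence P(¬H|E) = 1 − 0.5867 = 0.4133.

P(¬H | E) ≈ 0.4133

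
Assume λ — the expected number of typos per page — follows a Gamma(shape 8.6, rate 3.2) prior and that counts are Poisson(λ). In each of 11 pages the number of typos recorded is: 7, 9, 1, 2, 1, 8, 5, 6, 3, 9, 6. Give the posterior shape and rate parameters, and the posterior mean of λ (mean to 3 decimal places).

Posterior: Gamma(shape=65.6, rate=14.2); mean ≈ 4.620

The Poisson likelihood adds the total count to the shape and the number of exposure periods to the rate. Here ∑xᵢ = 57 and n = 11, so shape 8.6→65.6 and rate 3.2→14.2.
E[λ | data] = 65.6/14.2 = 4.620.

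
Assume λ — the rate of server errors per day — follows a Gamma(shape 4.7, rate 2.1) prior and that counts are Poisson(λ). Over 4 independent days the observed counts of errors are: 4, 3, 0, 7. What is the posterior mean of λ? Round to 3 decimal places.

Total count ∑xᵢ = 14 over n = 4 days.
Gamma is conjugate to the Poisson likelihood: posterior is Gamma(shape = 4.7+14 = 18.7, rate = 2.1+4 = 6.1).
E[λ | data] = 18.7/6.1 = 3.066.

Posterior mean ≈ 3.066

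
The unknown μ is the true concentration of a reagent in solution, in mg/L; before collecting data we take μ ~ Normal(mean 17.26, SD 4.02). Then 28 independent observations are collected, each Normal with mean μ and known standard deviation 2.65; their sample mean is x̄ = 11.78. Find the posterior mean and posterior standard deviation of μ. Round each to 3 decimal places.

Prior precision 1/τ₀² = 1/4.02² = 0.0618797; data precision n/σ² = 28/2.65² = 3.98718.
Posterior precision = 0.0618797 + 3.98718 = 4.04906, giving posterior SD = 1/√4.04906 = 0.497.
Posterior mean = (0.0618797·17.26 + 3.98718·11.78) / 4.04906 = 11.864.

Posterior mean ≈ 11.864; posterior SD ≈ 0.497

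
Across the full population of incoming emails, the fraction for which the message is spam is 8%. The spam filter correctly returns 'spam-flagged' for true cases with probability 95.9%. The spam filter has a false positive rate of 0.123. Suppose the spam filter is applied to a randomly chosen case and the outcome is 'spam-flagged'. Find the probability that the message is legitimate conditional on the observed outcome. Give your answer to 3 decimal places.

P(¬H | E) ≈ 0.596

Let H be the event that the message is spam. P(H) = 0.08, so P(¬H) = 0.92. With E the 'spam-flagged' result, P(E|H) = 0.959 and P(E|¬H) = 0.123.
P(E) = 0.959·0.08 + 0.123·0.92 = 0.076720 + 0.11316 = 0.18988.
By Bayes' theorem, P(H|E) = 0.076720 / 0.18988 = 0.404. Hence P(¬H|E) = 1 − 0.404 = 0.596.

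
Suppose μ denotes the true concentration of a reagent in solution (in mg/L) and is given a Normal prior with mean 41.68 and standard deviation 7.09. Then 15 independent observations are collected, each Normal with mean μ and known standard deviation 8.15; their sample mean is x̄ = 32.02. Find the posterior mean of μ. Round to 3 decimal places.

With known σ, the Normal prior is conjugate. Weight on the data is w = (n/σ²)/(n/σ² + 1/τ₀²) = 0.225827/(0.225827+0.0198933) = 0.91904.
Posterior mean = w·x̄ + (1−w)·μ₀ = 0.91904·32.02 + 0.080959·41.68 = 32.802.

Posterior mean ≈ 32.802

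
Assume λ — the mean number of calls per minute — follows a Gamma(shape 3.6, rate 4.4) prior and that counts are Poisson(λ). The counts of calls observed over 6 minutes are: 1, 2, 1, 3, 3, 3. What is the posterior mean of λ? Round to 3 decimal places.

The Poisson likelihood adds the total count to the shape and the number of exposure periods to the rate. Here ∑xᵢ = 13 and n = 6, so shape 3.6→16.6 and rate 4.4→10.4.
Posterior mean = shape/rate = 16.6/10.4 = 1.596.

Posterior mean ≈ 1.596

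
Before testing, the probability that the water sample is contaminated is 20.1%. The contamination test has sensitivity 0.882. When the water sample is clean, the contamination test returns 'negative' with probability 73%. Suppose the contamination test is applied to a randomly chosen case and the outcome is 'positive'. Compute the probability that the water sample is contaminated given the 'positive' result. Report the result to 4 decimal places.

Write H for 'the water sample is contaminated'. Prior odds H:¬H = 0.201/0.799 = 0.25156. For the 'positive' outcome, the likelihood ratio is 0.882/0.27 = 3.2667.
Posterior odds = 0.25156 × 3.2667 = 0.82178, so P(H|E) = 0.82178/(1+0.82178) = 0.4511.

P(H | E) ≈ 0.4511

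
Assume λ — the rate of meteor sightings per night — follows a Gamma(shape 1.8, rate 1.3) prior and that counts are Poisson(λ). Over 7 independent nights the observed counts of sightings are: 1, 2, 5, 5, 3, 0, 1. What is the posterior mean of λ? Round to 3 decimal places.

Posterior mean ≈ 2.265

The Poisson likelihood adds the total count to the shape and the number of exposure periods to the rate. Here ∑xᵢ = 17 and n = 7, so shape 1.8→18.8 and rate 1.3→8.3.
Posterior mean = shape/rate = 18.8/8.3 = 2.265.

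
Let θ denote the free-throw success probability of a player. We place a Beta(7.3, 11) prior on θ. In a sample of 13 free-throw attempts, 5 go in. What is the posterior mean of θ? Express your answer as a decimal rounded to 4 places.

Posterior mean ≈ 0.3930

Observing 5 successes and 8 failures updates Beta(7.3, 11) by adding the success and failure counts to the two shape parameters: α = 7.3+5 = 12.3, β = 11+8 = 19.
Posterior mean = α/(α+β) = 12.3/31.3 = 0.3930.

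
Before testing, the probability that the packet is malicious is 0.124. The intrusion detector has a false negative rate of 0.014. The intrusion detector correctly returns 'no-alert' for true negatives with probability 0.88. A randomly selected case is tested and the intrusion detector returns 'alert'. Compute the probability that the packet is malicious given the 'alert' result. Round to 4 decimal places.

P(H | E) ≈ 0.5377

Write H for 'the packet is malicious'. Prior odds H:¬H = 0.124/0.876 = 0.14155. For the 'alert' outcome, the likelihood ratio is 0.986/0.12 = 8.2167.
Posterior odds = 0.14155 × 8.2167 = 1.1631, so P(H|E) = 1.1631/(1+1.1631) = 0.5377.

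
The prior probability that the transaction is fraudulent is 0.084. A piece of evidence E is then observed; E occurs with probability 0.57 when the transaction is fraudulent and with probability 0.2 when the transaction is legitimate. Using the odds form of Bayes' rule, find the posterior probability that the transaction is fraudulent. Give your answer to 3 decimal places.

Posterior probability ≈ 0.207

Prior odds = 0.084/(1−0.084) = 0.091703.
Likelihood ratio for E = 0.57/0.2 = 2.8500.
Posterior odds = prior odds × LR = 0.26135.
Posterior probability = odds/(1+odds) = 0.26135/1.2614 = 0.207.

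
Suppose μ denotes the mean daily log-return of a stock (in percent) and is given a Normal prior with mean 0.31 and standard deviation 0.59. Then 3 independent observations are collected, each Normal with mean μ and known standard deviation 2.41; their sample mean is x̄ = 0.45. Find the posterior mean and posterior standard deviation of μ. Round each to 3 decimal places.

Posterior mean ≈ 0.331; posterior SD ≈ 0.543

With known σ, the Normal prior is conjugate. Weight on the data is w = (n/σ²)/(n/σ² + 1/τ₀²) = 0.516520/(0.516520+2.87274) = 0.15240.
Posterior mean = w·x̄ + (1−w)·μ₀ = 0.15240·0.45 + 0.84760·0.31 = 0.331. Posterior variance = 1/(0.516520+2.87274) = 0.295050, so SD = 0.543.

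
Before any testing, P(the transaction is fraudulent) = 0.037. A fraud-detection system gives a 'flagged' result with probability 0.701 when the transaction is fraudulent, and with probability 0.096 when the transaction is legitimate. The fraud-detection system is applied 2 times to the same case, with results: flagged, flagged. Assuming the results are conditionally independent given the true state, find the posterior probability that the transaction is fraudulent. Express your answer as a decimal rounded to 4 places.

With H the event that the transaction is fraudulent, the joint likelihood of the observed sequence is P(data|H) = 0.701·0.701 = 0.49140 and P(data|¬H) = 0.096·0.096 = 0.0092160.
Bayes: P(H|data) = 0.037·0.49140 / (0.037·0.49140 + 0.963·0.0092160) = 0.018182/0.027057 = 0.6720.

Posterior P(H) ≈ 0.6720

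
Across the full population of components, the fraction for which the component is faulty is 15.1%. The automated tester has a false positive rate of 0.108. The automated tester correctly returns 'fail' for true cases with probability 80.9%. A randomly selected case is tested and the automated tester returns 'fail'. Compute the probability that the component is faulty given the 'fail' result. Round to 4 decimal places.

P(H | E) ≈ 0.5712

Let H be the event that the component is faulty. P(H) = 0.151, so P(¬H) = 0.849. With E the 'fail' result, P(E|H) = 0.809 and P(E|¬H) = 0.108.
P(E) = 0.809·0.151 + 0.108·0.849 = 0.12216 + 0.091692 = 0.21385.
By Bayes' theorem, P(H|E) = 0.12216 / 0.21385 = 0.5712.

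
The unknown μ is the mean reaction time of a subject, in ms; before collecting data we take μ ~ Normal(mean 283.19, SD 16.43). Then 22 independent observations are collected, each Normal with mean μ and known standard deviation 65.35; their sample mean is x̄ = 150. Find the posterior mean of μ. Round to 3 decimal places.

Posterior mean ≈ 205.714

With known σ, the Normal prior is conjugate. Weight on the data is w = (n/σ²)/(n/σ² + 1/τ₀²) = 0.00515147/(0.00515147+0.00370446) = 0.58170.
Posterior mean = w·x̄ + (1−w)·μ₀ = 0.58170·150 + 0.41830·283.19 = 205.714.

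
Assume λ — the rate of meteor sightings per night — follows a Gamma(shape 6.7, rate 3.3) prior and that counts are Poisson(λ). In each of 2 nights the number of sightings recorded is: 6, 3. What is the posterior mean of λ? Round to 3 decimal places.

Posterior mean ≈ 2.962

The Poisson likelihood adds the total count to the shape and the number of exposure periods to the rate. Here ∑xᵢ = 9 and n = 2, so shape 6.7→15.7 and rate 3.3→5.3.
Posterior mean = shape/rate = 15.7/5.3 = 2.962.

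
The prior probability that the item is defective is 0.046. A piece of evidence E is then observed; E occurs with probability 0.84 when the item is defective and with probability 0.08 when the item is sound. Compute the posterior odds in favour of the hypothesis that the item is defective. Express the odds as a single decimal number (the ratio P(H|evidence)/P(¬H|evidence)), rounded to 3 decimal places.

Posterior odds ≈ 0.506

Prior odds = 0.046/(1−0.046) = 0.048218. In log-odds, ln(0.048218) = -3.0320.
Add log likelihood ratio: ln(10.500) = 2.3514.
Posterior log-odds = -0.68065, so posterior odds = exp(-0.68065) = 0.50629.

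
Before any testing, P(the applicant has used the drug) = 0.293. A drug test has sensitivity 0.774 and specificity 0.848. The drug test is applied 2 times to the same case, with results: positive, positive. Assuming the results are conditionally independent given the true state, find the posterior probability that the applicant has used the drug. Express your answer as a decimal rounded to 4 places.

Posterior P(H) ≈ 0.9149

With H the event that the applicant has used the drug, the joint likelihood of the observed sequence is P(data|H) = 0.774·0.774 = 0.59908 and P(data|¬H) = 0.152·0.152 = 0.023104.
Bayes: P(H|data) = 0.293·0.59908 / (0.293·0.59908 + 0.707·0.023104) = 0.17553/0.19186 = 0.9149.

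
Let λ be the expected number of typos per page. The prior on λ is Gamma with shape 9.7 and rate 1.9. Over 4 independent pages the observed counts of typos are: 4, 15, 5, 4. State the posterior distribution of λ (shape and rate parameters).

Total count ∑xᵢ = 28 over n = 4 pages.
Gamma is conjugate to the Poisson likelihood: posterior is Gamma(shape = 9.7+28 = 37.7, rate = 1.9+4 = 5.9).

Posterior: Gamma(shape=37.7, rate=5.9)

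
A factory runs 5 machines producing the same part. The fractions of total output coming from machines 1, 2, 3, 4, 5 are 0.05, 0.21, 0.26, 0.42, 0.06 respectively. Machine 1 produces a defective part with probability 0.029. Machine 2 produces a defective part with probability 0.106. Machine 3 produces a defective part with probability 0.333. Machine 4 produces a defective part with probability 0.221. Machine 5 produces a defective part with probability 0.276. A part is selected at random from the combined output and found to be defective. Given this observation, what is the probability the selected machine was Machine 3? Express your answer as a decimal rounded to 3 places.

Posterior probability ≈ 0.394

Tabulate prior·likelihood by source: [1] prior 0.05, lik 0.029, product 0.001450; [2] prior 0.21, lik 0.106, product 0.02226; [3] prior 0.26, lik 0.333, product 0.08658; [4] prior 0.42, lik 0.221, product 0.09282; [5] prior 0.06, lik 0.276, product 0.01656.
Normalizing constant = 0.21967; the posterior for Machine 3 is its product over the sum, 0.08658/0.21967 = 0.394.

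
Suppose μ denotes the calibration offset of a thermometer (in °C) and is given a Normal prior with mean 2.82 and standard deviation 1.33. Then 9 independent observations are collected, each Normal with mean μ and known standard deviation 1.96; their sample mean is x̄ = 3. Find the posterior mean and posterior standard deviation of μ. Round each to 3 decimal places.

With known σ, the Normal prior is conjugate. Weight on the data is w = (n/σ²)/(n/σ² + 1/τ₀²) = 2.34277/(2.34277+0.565323) = 0.80560.
Posterior mean = w·x̄ + (1−w)·μ₀ = 0.80560·3 + 0.19440·2.82 = 2.965. Posterior variance = 1/(2.34277+0.565323) = 0.343867, so SD = 0.586.

Posterior mean ≈ 2.965; posterior SD ≈ 0.586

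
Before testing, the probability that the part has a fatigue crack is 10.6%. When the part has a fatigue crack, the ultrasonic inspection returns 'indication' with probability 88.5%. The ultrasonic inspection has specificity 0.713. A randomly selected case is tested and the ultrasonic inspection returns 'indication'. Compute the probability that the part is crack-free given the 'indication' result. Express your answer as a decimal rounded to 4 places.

P(¬H | E) ≈ 0.7323

Write H for 'the part has a fatigue crack'. Prior odds H:¬H = 0.106/0.894 = 0.11857. For the 'indication' outcome, the likelihood ratio is 0.885/0.287 = 3.0836.
Posterior odds = 0.11857 × 3.0836 = 0.36562, so P(H|E) = 0.36562/(1+0.36562) = 0.2677. Then P(¬H|E) = 1 − 0.2677 = 0.7323.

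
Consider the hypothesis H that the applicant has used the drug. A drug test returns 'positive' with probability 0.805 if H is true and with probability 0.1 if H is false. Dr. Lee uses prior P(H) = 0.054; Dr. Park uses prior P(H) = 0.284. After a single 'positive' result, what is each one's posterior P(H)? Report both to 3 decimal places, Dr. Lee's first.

Dr. Lee: 0.315; Dr. Park: 0.762

The likelihood ratio for a 'positive' result is 0.805/0.1 = 8.0500.
Dr. Lee: prior odds 0.054/0.946 = 0.057082; posterior odds 0.45951; posterior probability 0.315.
Dr. Park: prior odds 0.284/0.716 = 0.39665; posterior odds 3.1930; posterior probability 0.762.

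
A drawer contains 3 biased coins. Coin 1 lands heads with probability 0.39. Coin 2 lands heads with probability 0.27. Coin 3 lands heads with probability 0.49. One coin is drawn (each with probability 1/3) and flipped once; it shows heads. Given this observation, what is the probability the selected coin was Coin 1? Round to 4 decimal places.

Tabulate prior·likelihood by source: [1] prior 0.333333, lik 0.39, product 0.1300; [2] prior 0.333333, lik 0.27, product 0.09000; [3] prior 0.333333, lik 0.49, product 0.1633.
Normalizing constant = 0.38333; the posterior for Coin 1 is its product over the sum, 0.1300/0.38333 = 0.3391.

Posterior probability ≈ 0.3391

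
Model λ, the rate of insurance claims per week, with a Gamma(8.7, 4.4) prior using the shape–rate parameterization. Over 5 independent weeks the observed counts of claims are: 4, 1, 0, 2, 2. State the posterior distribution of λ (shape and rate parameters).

Posterior: Gamma(shape=17.7, rate=9.4)

The Poisson likelihood adds the total count to the shape and the number of exposure periods to the rate. Here ∑xᵢ = 9 and n = 5, so shape 8.7→17.7 and rate 4.4→9.4.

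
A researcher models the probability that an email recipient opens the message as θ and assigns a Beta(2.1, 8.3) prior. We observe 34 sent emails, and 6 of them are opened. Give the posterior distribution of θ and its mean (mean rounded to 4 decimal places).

The binomial likelihood is conjugate to the Beta prior: with 6 successes and 28 failures, the posterior is Beta(2.1+6, 8.3+28) = Beta(8.1, 36.3).
Posterior mean = α/(α+β) = 8.1/44.4 = 0.1824.

Posterior: Beta(8.1, 36.3); mean ≈ 0.1824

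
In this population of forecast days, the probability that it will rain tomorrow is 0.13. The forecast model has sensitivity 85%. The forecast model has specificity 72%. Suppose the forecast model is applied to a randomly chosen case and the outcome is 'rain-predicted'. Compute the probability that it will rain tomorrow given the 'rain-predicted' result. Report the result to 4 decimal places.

Let H be the event that it will rain tomorrow. P(H) = 0.13, so P(¬H) = 0.87. With E the 'rain-predicted' result, P(E|H) = 0.85 and P(E|¬H) = 0.28.
P(E) = 0.85·0.13 + 0.28·0.87 = 0.11050 + 0.24360 = 0.35410.
By Bayes' theorem, P(H|E) = 0.11050 / 0.35410 = 0.3121.

P(H | E) ≈ 0.3121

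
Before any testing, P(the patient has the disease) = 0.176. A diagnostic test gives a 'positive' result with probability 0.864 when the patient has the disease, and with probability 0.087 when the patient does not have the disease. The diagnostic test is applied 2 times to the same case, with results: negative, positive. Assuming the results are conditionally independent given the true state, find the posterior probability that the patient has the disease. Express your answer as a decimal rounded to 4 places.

Let H be the event that the patient has the disease; start with P(H) = 0.176. P('positive'|H) = 0.864, P('positive'|¬H) = 0.087.
Update on result 1 ('negative'): P(H) ← 0.136·0.1760 / (0.136·0.1760 + 0.913·0.8240) = 0.023936/0.77625 = 0.0308.
Update on result 2 ('positive'): P(H) ← 0.864·0.0308 / (0.864·0.0308 + 0.087·0.9692) = 0.026642/0.11096 = 0.2401.

Posterior P(H) ≈ 0.2401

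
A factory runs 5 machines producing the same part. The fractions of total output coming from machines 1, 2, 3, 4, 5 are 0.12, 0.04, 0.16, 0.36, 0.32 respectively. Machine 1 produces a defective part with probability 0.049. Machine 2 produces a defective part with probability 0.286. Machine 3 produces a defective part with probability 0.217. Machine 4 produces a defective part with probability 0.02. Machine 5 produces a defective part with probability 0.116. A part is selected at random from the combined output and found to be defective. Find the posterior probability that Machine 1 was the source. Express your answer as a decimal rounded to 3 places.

Posterior probability ≈ 0.061

P(defective|M1) = 0.049; P(defective|M2) = 0.286; P(defective|M3) = 0.217; P(defective|M4) = 0.02; P(defective|M5) = 0.116.
Prior × likelihood for each source: 0.12·0.049=0.005880, 0.04·0.286=0.01144, 0.16·0.217=0.03472, 0.36·0.02=0.007200, 0.32·0.116=0.03712. Summing gives P(defective) = 0.096360.
P(Machine 1 | defective) = 0.005880 / 0.096360 = 0.061.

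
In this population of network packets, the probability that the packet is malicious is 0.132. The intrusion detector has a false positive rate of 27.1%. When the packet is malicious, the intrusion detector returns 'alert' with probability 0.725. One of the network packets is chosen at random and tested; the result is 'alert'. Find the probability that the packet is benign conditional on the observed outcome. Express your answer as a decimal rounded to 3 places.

Let H be the event that the packet is malicious. P(H) = 0.132, so P(¬H) = 0.868. With E the 'alert' result, P(E|H) = 0.725 and P(E|¬H) = 0.271.
P(E) = 0.725·0.132 + 0.271·0.868 = 0.095700 + 0.23523 = 0.33093.
By Bayes' theorem, P(H|E) = 0.095700 / 0.33093 = 0.289. Hence P(¬H|E) = 1 − 0.289 = 0.711.

P(¬H | E) ≈ 0.711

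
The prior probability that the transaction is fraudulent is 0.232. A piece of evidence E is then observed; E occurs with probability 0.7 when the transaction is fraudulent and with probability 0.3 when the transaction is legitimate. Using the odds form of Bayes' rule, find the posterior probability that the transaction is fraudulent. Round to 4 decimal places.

Posterior probability ≈ 0.4134

Prior odds = 0.232/(1−0.232) = 0.30208.
Likelihood ratio for E = 0.7/0.3 = 2.3333.
Posterior odds = prior odds × LR = 0.70486.
Posterior probability = odds/(1+odds) = 0.70486/1.7049 = 0.4134.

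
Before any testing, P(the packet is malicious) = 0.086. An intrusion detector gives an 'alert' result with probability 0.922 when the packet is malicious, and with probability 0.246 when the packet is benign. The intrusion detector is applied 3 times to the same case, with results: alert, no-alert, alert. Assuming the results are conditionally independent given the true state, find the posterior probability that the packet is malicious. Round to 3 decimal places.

With H the event that the packet is malicious, the joint likelihood of the observed sequence is P(data|H) = 0.922·0.078·0.922 = 0.066307 and P(data|¬H) = 0.246·0.754·0.246 = 0.045629.
Bayes: P(H|data) = 0.086·0.066307 / (0.086·0.066307 + 0.914·0.045629) = 0.0057024/0.047407 = 0.1203.

Posterior P(H) ≈ 0.120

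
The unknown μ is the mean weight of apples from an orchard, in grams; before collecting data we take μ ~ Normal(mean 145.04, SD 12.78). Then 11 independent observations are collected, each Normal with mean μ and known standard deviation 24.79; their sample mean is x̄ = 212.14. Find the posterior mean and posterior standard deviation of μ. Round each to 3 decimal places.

Prior precision 1/τ₀² = 1/12.78² = 0.00612263; data precision n/σ² = 11/24.79² = 0.0178994.
Posterior precision = 0.00612263 + 0.0178994 = 0.0240221, giving posterior SD = 1/√0.0240221 = 6.452.
Posterior mean = (0.00612263·145.04 + 0.0178994·212.14) / 0.0240221 = 195.038.

Posterior mean ≈ 195.038; posterior SD ≈ 6.452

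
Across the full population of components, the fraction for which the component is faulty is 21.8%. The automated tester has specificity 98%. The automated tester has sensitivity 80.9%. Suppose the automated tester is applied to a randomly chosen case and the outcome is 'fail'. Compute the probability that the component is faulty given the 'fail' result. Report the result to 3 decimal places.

Write H for 'the component is faulty'. Prior odds H:¬H = 0.218/0.782 = 0.27877. For the 'fail' outcome, the likelihood ratio is 0.809/0.02 = 40.450.
Posterior odds = 0.27877 × 40.450 = 11.276, so P(H|E) = 11.276/(1+11.276) = 0.919.

P(H | E) ≈ 0.919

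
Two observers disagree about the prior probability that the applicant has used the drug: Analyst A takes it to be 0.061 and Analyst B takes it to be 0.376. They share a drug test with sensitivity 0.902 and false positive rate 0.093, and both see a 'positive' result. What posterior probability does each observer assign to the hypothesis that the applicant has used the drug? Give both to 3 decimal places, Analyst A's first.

The likelihood ratio for a 'positive' result is 0.902/0.093 = 9.6989.
Analyst A: prior odds 0.061/0.939 = 0.064963; posterior odds 0.63007; posterior probability 0.387.
Analyst B: prior odds 0.376/0.624 = 0.60256; posterior odds 5.8442; posterior probability 0.854.

Analyst A: 0.387; Analyst B: 0.854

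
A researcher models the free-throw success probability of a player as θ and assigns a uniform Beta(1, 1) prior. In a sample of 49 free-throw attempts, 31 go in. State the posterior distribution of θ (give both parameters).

Observing 31 successes and 18 failures updates Beta(1, 1) by adding the success and failure counts to the two shape parameters: α = 1+31 = 32, β = 1+18 = 19.

Posterior: Beta(32, 19)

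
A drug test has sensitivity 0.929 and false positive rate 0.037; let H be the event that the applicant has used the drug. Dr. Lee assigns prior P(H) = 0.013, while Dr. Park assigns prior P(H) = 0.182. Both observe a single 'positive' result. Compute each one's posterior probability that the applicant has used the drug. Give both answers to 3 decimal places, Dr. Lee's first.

Dr. Lee: 0.249; Dr. Park: 0.848

The likelihood ratio for a 'positive' result is 0.929/0.037 = 25.108.
Dr. Lee: prior odds 0.013/0.987 = 0.013171; posterior odds 0.33070; posterior probability 0.249.
Dr. Park: prior odds 0.182/0.818 = 0.22249; posterior odds 5.5864; posterior probability 0.848.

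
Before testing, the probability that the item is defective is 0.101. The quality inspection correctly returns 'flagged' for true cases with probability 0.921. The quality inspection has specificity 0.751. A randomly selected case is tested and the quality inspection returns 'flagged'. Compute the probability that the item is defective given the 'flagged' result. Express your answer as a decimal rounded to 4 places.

Write H for 'the item is defective'. Prior odds H:¬H = 0.101/0.899 = 0.11235. For the 'flagged' outcome, the likelihood ratio is 0.921/0.249 = 3.6988.
Posterior odds = 0.11235 × 3.6988 = 0.41555, so P(H|E) = 0.41555/(1+0.41555) = 0.2936.

P(H | E) ≈ 0.2936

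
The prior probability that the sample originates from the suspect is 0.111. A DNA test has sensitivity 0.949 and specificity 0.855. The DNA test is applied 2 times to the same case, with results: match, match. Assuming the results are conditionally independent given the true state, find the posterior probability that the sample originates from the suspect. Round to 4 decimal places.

Posterior P(H) ≈ 0.8425

Let H be the event that the sample originates from the suspect; start with P(H) = 0.111. P('match'|H) = 0.949, P('match'|¬H) = 0.145.
Update on result 1 ('match'): P(H) ← 0.949·0.1110 / (0.949·0.1110 + 0.145·0.8890) = 0.10534/0.23424 = 0.4497.
Update on result 2 ('match'): P(H) ← 0.949·0.4497 / (0.949·0.4497 + 0.145·0.5503) = 0.42676/0.50656 = 0.8425.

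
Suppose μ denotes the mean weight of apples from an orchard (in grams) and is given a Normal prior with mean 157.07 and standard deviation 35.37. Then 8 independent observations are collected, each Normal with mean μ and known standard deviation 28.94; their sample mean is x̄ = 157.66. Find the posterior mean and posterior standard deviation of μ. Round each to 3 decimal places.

With known σ, the Normal prior is conjugate. Weight on the data is w = (n/σ²)/(n/σ² + 1/τ₀²) = 0.00955197/(0.00955197+0.00079934) = 0.92278.
Posterior mean = w·x̄ + (1−w)·μ₀ = 0.92278·157.66 + 0.077221·157.07 = 157.614. Posterior variance = 1/(0.00955197+0.00079934) = 96.6062, so SD = 9.829.

Posterior mean ≈ 157.614; posterior SD ≈ 9.829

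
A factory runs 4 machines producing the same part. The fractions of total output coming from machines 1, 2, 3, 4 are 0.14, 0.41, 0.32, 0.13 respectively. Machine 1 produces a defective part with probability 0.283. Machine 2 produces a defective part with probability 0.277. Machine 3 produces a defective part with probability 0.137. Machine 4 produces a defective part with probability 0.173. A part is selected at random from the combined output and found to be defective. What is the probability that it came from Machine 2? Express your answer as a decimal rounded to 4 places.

P(defective|M1) = 0.283; P(defective|M2) = 0.277; P(defective|M3) = 0.137; P(defective|M4) = 0.173.
Prior × likelihood for each source: 0.14·0.283=0.03962, 0.41·0.277=0.1136, 0.32·0.137=0.04384, 0.13·0.173=0.02249. Summing gives P(defective) = 0.21952.
P(Machine 2 | defective) = 0.1136 / 0.21952 = 0.5174.

Posterior probability ≈ 0.5174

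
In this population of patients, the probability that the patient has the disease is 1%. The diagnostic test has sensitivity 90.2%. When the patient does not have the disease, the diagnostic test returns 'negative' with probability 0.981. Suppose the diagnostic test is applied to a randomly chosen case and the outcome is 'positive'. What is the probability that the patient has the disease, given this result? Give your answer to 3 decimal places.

P(H | E) ≈ 0.324

Write H for 'the patient has the disease'. Prior odds H:¬H = 0.01/0.99 = 0.010101. For the 'positive' outcome, the likelihood ratio is 0.902/0.019 = 47.474.
Posterior odds = 0.010101 × 47.474 = 0.47953, so P(H|E) = 0.47953/(1+0.47953) = 0.324.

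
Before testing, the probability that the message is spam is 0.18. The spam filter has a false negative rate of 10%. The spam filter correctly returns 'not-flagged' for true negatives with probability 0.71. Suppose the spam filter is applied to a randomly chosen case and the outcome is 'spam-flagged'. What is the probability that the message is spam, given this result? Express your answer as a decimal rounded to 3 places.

Let H be the event that the message is spam. P(H) = 0.18, so P(¬H) = 0.82. With E the 'spam-flagged' result, P(E|H) = 0.9 and P(E|¬H) = 0.29.
P(E) = 0.9·0.18 + 0.29·0.82 = 0.16200 + 0.23780 = 0.39980.
By Bayes' theorem, P(H|E) = 0.16200 / 0.39980 = 0.405.

P(H | E) ≈ 0.405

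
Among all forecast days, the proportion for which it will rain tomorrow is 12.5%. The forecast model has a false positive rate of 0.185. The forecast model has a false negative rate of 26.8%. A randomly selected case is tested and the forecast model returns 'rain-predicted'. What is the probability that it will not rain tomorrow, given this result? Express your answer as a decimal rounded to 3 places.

P(¬H | E) ≈ 0.639

Let H be the event that it will rain tomorrow. P(H) = 0.125, so P(¬H) = 0.875. With E the 'rain-predicted' result, P(E|H) = 0.732 and P(E|¬H) = 0.185.
P(E) = 0.732·0.125 + 0.185·0.875 = 0.091500 + 0.16187 = 0.25338.
By Bayes' theorem, P(H|E) = 0.091500 / 0.25338 = 0.361. Hence P(¬H|E) = 1 − 0.361 = 0.639.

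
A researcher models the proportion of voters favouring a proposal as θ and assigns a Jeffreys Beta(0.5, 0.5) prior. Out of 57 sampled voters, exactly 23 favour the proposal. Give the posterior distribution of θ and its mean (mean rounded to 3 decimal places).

Posterior: Beta(23.5, 34.5); mean ≈ 0.405

Observing 23 successes and 34 failures updates Beta(0.5, 0.5) by adding the success and failure counts to the two shape parameters: α = 0.5+23 = 23.5, β = 0.5+34 = 34.5.
E[θ | data] = 23.5/(23.5+34.5) = 0.405.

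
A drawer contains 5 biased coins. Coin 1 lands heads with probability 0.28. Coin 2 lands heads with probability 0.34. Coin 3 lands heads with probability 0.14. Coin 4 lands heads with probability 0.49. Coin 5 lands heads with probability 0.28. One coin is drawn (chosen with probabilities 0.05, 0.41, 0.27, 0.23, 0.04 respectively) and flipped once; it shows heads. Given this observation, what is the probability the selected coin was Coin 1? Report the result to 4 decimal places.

Posterior probability ≈ 0.0444

P(heads|C1) = 0.28; P(heads|C2) = 0.34; P(heads|C3) = 0.14; P(heads|C4) = 0.49; P(heads|C5) = 0.28.
Prior × likelihood for each source: 0.05·0.28=0.01400, 0.41·0.34=0.1394, 0.27·0.14=0.03780, 0.23·0.49=0.1127, 0.04·0.28=0.01120. Summing gives P(heads) = 0.31510.
P(Coin 1 | heads) = 0.01400 / 0.31510 = 0.0444.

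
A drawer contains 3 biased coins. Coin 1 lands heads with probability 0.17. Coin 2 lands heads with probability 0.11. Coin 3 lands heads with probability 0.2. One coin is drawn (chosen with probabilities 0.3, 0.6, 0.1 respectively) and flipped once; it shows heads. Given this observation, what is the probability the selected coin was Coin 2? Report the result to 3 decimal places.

Tabulate prior·likelihood by source: [1] prior 0.3, lik 0.17, product 0.05100; [2] prior 0.6, lik 0.11, product 0.06600; [3] prior 0.1, lik 0.2, product 0.02000.
Normalizing constant = 0.13700; the posterior for Coin 2 is its product over the sum, 0.06600/0.13700 = 0.482.

Posterior probability ≈ 0.482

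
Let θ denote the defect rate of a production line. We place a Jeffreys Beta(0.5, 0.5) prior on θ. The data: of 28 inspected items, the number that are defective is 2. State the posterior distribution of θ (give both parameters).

Posterior: Beta(2.5, 26.5)

Observing 2 successes and 26 failures updates Beta(0.5, 0.5) by adding the success and failure counts to the two shape parameters: α = 0.5+2 = 2.5, β = 0.5+26 = 26.5.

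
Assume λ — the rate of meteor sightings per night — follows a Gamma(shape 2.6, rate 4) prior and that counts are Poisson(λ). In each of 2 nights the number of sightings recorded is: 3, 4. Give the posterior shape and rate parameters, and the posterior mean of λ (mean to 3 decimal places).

Posterior: Gamma(shape=9.6, rate=6); mean ≈ 1.600

The Poisson likelihood adds the total count to the shape and the number of exposure periods to the rate. Here ∑xᵢ = 7 and n = 2, so shape 2.6→9.6 and rate 4→6.
Posterior mean = shape/rate = 9.6/6 = 1.600.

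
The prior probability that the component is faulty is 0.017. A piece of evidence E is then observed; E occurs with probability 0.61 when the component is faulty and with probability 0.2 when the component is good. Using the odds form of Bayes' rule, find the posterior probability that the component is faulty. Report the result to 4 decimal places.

Posterior probability ≈ 0.0501

Prior odds = 0.017/(1−0.017) = 0.017294. In log-odds, ln(0.017294) = -4.0574.
Add log likelihood ratio: ln(3.0500) = 1.1151.
Posterior log-odds = -2.9423, so posterior odds = exp(-2.9423) = 0.052747. Converting, P(H|E) = 0.052747/1.0527 = 0.0501.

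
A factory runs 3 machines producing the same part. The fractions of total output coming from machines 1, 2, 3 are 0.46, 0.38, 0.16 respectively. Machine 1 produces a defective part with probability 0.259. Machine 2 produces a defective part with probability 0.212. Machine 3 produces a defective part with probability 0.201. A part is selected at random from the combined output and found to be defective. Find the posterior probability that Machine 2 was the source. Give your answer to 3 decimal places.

Posterior probability ≈ 0.347

P(defective|M1) = 0.259; P(defective|M2) = 0.212; P(defective|M3) = 0.201.
Prior × likelihood for each source: 0.46·0.259=0.1191, 0.38·0.212=0.08056, 0.16·0.201=0.03216. Summing gives P(defective) = 0.23186.
P(Machine 2 | defective) = 0.08056 / 0.23186 = 0.347.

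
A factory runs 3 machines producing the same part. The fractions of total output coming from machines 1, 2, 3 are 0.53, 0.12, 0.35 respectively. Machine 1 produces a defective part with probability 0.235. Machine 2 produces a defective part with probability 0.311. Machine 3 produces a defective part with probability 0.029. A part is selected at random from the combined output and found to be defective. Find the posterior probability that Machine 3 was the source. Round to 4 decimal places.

Posterior probability ≈ 0.0590

Tabulate prior·likelihood by source: [1] prior 0.53, lik 0.235, product 0.1245; [2] prior 0.12, lik 0.311, product 0.03732; [3] prior 0.35, lik 0.029, product 0.01015.
Normalizing constant = 0.17202; the posterior for Machine 3 is its product over the sum, 0.01015/0.17202 = 0.0590.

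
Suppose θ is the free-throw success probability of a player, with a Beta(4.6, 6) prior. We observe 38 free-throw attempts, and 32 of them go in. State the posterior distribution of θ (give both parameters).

Posterior: Beta(36.6, 12)

The binomial likelihood is conjugate to the Beta prior: with 32 successes and 6 failures, the posterior is Beta(4.6+32, 6+6) = Beta(36.6, 12).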